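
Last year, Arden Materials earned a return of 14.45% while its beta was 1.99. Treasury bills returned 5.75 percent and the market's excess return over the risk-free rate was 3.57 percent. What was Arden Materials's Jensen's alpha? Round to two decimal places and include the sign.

+1.60%

CAPM benchmark = R_f + β(R_m − R_f) = 5.75% + 1.99 × 3.57% = 12.8543%
α = actual − benchmark = 14.45% − 12.8543% = +1.60%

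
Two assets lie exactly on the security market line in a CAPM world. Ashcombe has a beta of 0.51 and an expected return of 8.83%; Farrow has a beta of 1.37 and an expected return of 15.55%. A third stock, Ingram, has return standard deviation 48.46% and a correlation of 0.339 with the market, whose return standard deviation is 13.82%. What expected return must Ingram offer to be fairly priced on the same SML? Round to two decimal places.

14.13%

MRP = (15.55% − 8.83%) / (1.37 − 0.51) = 7.8140%
R_f = 8.83% − 0.51 × 7.8140% = 4.8449%
β_Ingram = ρ·σ_i/σ_m = 0.339 × 48.46 / 13.82 = 1.1887
E(R_Ingram) = R_f + β × MRP = 4.8449% + 1.1887 × 7.8140% = 14.13%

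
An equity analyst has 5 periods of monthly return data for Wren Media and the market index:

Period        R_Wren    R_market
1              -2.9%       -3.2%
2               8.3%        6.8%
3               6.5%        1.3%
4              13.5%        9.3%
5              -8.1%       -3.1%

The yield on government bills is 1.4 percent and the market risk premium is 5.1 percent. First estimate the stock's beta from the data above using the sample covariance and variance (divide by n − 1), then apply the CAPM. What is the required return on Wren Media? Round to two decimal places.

Mean R_i = (-2.9 + 8.3 + 6.5 + 13.5 − 8.1) / 5 = 3.4600%
Mean R_m = (-3.2 + 6.8 + 1.3 + 9.3 − 3.1) / 5 = 2.2200%
Σ(R_i − R̄_i)(R_m − R̄_m) = 186.4240  ⇒  Cov = 186.4240 / 4 = 46.6060
Σ(R_m − R̄_m)² = 129.6280  ⇒  Var(R_m) = 129.6280 / 4 = 32.4070
β = Cov / Var(R_m) = 46.6060 / 32.4070 = 1.4381
E(R) = R_f + β × MRP = 1.4% + 1.4381 × 5.1% = 8.73%

8.73%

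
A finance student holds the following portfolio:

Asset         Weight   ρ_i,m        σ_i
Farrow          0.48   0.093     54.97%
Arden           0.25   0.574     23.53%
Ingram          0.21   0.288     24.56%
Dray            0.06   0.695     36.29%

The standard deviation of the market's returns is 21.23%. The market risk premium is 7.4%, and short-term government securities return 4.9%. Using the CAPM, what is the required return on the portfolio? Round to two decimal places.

β_Farrow = 0.093 × 54.97% / 21.23% = 0.2408
β_Arden = 0.574 × 23.53% / 21.23% = 0.6362
β_Ingram = 0.288 × 24.56% / 21.23% = 0.3332
β_Dray = 0.695 × 36.29% / 21.23% = 1.1880
β_P = Σ w_i β_i = 0.48×0.2408 + 0.25×0.6362 + 0.21×0.3332 + 0.06×1.1880 = 0.4159
E(R_P) = R_f + β_P × MRP = 4.9% + 0.4159 × 7.4% = 7.98%

7.98%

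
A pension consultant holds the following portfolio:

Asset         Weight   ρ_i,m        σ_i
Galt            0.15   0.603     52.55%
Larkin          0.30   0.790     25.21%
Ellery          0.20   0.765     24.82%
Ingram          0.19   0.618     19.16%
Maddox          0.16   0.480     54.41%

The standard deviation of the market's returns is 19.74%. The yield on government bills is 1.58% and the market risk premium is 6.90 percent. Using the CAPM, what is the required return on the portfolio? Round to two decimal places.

β_Galt = 0.603 × 52.55% / 19.74% = 1.6053
β_Larkin = 0.790 × 25.21% / 19.74% = 1.0089
β_Ellery = 0.765 × 24.82% / 19.74% = 0.9619
β_Ingram = 0.618 × 19.16% / 19.74% = 0.5998
β_Maddox = 0.480 × 54.41% / 19.74% = 1.3230
β_P = Σ w_i β_i = 0.15×1.6053 + 0.30×1.0089 + 0.20×0.9619 + 0.19×0.5998 + 0.16×1.3230 = 1.0615
E(R_P) = R_f + β_P × MRP = 1.58% + 1.0615 × 6.90% = 8.90%

8.90%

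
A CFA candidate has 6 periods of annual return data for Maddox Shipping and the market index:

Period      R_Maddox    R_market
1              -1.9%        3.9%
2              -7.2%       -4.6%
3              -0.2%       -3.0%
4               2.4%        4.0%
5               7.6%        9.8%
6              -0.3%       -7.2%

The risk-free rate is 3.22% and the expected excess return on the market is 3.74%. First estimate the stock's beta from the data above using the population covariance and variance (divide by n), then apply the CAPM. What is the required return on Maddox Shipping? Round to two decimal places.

5.24%

Mean R_i = (-1.9 − 7.2 − 0.2 + 2.4 + 7.6 − 0.3) / 6 = 0.0667%
Mean R_m = (3.9 − 4.6 − 3.0 + 4.0 + 9.8 − 7.2) / 6 = 0.4833%
Σ(R_i − R̄_i)(R_m − R̄_m) = 112.3567  ⇒  Cov = 112.3567 / 6 = 18.7261
Σ(R_m − R̄_m)² = 207.8483  ⇒  Var(R_m) = 207.8483 / 6 = 34.6414
β = Cov / Var(R_m) = 18.7261 / 34.6414 = 0.5406
E(R) = R_f + β × MRP = 3.22% + 0.5406 × 3.74% = 5.24%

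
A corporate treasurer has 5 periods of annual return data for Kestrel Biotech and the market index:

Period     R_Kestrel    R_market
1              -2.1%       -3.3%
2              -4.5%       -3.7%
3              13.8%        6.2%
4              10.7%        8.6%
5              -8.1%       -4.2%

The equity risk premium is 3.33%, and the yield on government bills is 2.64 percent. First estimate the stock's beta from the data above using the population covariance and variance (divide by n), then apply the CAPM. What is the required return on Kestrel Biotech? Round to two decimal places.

7.64%

Mean R_i = (-2.1 − 4.5 + 13.8 + 10.7 − 8.1) / 5 = 1.9600%
Mean R_m = (-3.3 − 3.7 + 6.2 + 8.6 − 4.2) / 5 = 0.7200%
Σ(R_i − R̄_i)(R_m − R̄_m) = 228.1240  ⇒  Cov = 228.1240 / 5 = 45.6248
Σ(R_m − R̄_m)² = 152.0280  ⇒  Var(R_m) = 152.0280 / 5 = 30.4056
β = Cov / Var(R_m) = 45.6248 / 30.4056 = 1.5005
E(R) = R_f + β × MRP = 2.64% + 1.5005 × 3.33% = 7.64%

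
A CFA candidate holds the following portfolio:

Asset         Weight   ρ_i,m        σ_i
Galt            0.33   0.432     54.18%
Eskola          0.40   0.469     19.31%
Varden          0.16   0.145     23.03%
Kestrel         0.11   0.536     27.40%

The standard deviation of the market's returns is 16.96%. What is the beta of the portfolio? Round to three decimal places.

β_Galt = 0.432 × 54.18% / 16.96% = 1.3801
β_Eskola = 0.469 × 19.31% / 16.96% = 0.5340
β_Varden = 0.145 × 23.03% / 16.96% = 0.1969
β_Kestrel = 0.536 × 27.40% / 16.96% = 0.8659
β_P = Σ w_i β_i = 0.33×1.3801 + 0.40×0.5340 + 0.16×0.1969 + 0.11×0.8659 = 0.7958

0.796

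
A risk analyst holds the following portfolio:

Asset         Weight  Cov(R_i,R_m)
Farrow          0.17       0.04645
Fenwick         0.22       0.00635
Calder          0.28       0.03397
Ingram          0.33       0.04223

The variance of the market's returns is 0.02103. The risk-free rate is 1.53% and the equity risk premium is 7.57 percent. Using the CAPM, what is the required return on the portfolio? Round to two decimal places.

β_Farrow = 0.04645 / 0.02103 = 2.2087
β_Fenwick = 0.00635 / 0.02103 = 0.3019
β_Calder = 0.03397 / 0.02103 = 1.6153
β_Ingram = 0.04223 / 0.02103 = 2.0081
β_P = Σ w_i β_i = 0.17×2.2087 + 0.22×0.3019 + 0.28×1.6153 + 0.33×2.0081 = 1.5569
E(R_P) = R_f + β_P × MRP = 1.53% + 1.5569 × 7.57% = 13.32%

13.32%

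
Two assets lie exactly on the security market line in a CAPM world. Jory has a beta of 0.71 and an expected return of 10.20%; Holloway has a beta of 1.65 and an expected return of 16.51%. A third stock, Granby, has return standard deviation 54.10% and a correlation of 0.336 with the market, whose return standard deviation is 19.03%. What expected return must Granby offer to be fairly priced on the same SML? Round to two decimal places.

11.85%

MRP = (16.51% − 10.20%) / (1.65 − 0.71) = 6.7128%
R_f = 10.20% − 0.71 × 6.7128% = 5.4339%
β_Granby = ρ·σ_i/σ_m = 0.336 × 54.10 / 19.03 = 0.9552
E(R_Granby) = R_f + β × MRP = 5.4339% + 0.9552 × 6.7128% = 11.85%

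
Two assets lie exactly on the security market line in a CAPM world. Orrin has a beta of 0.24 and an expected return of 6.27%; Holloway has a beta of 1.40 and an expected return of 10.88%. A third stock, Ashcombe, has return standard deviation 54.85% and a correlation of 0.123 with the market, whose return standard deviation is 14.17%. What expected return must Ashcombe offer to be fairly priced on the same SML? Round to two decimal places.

7.21%

MRP = (10.88% − 6.27%) / (1.40 − 0.24) = 3.9741%
R_f = 6.27% − 0.24 × 3.9741% = 5.3162%
β_Ashcombe = ρ·σ_i/σ_m = 0.123 × 54.85 / 14.17 = 0.4761
E(R_Ashcombe) = R_f + β × MRP = 5.3162% + 0.4761 × 3.9741% = 7.21%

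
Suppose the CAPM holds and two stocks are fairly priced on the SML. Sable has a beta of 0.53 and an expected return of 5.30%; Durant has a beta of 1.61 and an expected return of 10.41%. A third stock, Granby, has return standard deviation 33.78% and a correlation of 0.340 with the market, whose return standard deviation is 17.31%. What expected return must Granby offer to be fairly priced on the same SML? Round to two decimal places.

5.93%

MRP = (10.41% − 5.30%) / (1.61 − 0.53) = 4.7315%
R_f = 5.30% − 0.53 × 4.7315% = 2.7923%
β_Granby = ρ·σ_i/σ_m = 0.340 × 33.78 / 17.31 = 0.6635
E(R_Granby) = R_f + β × MRP = 2.7923% + 0.6635 × 4.7315% = 5.93%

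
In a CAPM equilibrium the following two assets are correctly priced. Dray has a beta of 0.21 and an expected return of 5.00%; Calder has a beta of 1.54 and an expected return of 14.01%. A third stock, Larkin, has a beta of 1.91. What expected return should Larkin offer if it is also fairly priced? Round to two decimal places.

MRP (SML slope) = (14.01% − 5.00%) / (1.54 − 0.21) = 9.01% / 1.33 = 6.7744%
R_f (intercept) = 5.00% − 0.21 × 6.7744% = 3.5774%
E(R_Larkin) = R_f + β × MRP = 3.5774% + 1.91 × 6.7744% = 16.52%

16.52%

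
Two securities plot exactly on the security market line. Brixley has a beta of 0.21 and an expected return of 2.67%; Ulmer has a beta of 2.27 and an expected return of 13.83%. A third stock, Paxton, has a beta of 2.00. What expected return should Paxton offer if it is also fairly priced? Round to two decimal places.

MRP (SML slope) = (13.83% − 2.67%) / (2.27 − 0.21) = 11.16% / 2.06 = 5.4175%
R_f (intercept) = 2.67% − 0.21 × 5.4175% = 1.5323%
E(R_Paxton) = R_f + β × MRP = 1.5323% + 2.00 × 5.4175% = 12.37%

12.37%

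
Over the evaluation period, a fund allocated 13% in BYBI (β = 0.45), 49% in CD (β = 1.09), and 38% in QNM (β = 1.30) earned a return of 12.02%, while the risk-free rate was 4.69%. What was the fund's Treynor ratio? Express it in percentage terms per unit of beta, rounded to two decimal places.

6.75%

β_P = 0.13×0.45 + 0.49×1.09 + 0.38×1.30 = 1.0866
Treynor = (R_P − R_f) / β_P = (12.02% − 4.69%) / 1.0866 = 7.33% / 1.0866 = 6.75%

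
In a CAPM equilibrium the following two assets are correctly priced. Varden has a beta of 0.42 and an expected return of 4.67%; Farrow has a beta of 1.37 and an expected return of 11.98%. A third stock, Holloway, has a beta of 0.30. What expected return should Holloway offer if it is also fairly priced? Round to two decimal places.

3.75%

MRP (SML slope) = (11.98% − 4.67%) / (1.37 − 0.42) = 7.31% / 0.95 = 7.6947%
R_f (intercept) = 4.67% − 0.42 × 7.6947% = 1.4382%
E(R_Holloway) = R_f + β × MRP = 1.4382% + 0.30 × 7.6947% = 3.75%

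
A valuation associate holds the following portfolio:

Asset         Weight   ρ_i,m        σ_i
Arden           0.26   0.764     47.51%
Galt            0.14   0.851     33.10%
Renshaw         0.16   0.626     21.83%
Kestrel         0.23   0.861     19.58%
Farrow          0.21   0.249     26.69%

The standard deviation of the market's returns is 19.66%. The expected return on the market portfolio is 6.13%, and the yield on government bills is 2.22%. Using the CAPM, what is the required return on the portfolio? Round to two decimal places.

β_Arden = 0.764 × 47.51% / 19.66% = 1.8463
β_Galt = 0.851 × 33.10% / 19.66% = 1.4328
β_Renshaw = 0.626 × 21.83% / 19.66% = 0.6951
β_Kestrel = 0.861 × 19.58% / 19.66% = 0.8575
β_Farrow = 0.249 × 26.69% / 19.66% = 0.3380
β_P = Σ w_i β_i = 0.26×1.8463 + 0.14×1.4328 + 0.16×0.6951 + 0.23×0.8575 + 0.21×0.3380 = 1.0601
MRP = 6.13% − 2.22% = 3.91%
E(R_P) = R_f + β_P × MRP = 2.22% + 1.0601 × 3.91% = 6.36%

6.36%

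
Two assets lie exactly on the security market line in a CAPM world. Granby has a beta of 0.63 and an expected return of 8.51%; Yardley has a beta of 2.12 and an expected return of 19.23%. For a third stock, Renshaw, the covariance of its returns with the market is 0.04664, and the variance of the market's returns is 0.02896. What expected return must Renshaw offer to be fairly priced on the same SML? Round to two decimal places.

MRP = (19.23% − 8.51%) / (2.12 − 0.63) = 7.1946%
R_f = 8.51% − 0.63 × 7.1946% = 3.9774%
β_Renshaw = Cov / Var(R_m) = 0.04664 / 0.02896 = 1.6105
E(R_Renshaw) = R_f + β × MRP = 3.9774% + 1.6105 × 7.1946% = 15.56%

15.56%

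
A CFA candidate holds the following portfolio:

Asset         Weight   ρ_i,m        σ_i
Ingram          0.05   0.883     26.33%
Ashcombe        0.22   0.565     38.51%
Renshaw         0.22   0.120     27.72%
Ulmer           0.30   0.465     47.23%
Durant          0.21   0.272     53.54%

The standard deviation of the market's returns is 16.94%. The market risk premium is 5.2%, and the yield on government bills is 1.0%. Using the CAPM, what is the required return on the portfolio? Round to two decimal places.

6.01%

β_Ingram = 0.883 × 26.33% / 16.94% = 1.3725
β_Ashcombe = 0.565 × 38.51% / 16.94% = 1.2844
β_Renshaw = 0.120 × 27.72% / 16.94% = 0.1964
β_Ulmer = 0.465 × 47.23% / 16.94% = 1.2965
β_Durant = 0.272 × 53.54% / 16.94% = 0.8597
β_P = Σ w_i β_i = 0.05×1.3725 + 0.22×1.2844 + 0.22×0.1964 + 0.30×1.2965 + 0.21×0.8597 = 0.9639
E(R_P) = R_f + β_P × MRP = 1.0% + 0.9639 × 5.2% = 6.01%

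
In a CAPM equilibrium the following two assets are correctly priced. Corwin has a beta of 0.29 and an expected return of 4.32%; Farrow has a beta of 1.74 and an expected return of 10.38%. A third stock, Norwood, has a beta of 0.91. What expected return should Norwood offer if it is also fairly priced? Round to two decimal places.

6.91%

MRP (SML slope) = (10.38% − 4.32%) / (1.74 − 0.29) = 6.06% / 1.45 = 4.1793%
R_f (intercept) = 4.32% − 0.29 × 4.1793% = 3.1080%
E(R_Norwood) = R_f + β × MRP = 3.1080% + 0.91 × 4.1793% = 6.91%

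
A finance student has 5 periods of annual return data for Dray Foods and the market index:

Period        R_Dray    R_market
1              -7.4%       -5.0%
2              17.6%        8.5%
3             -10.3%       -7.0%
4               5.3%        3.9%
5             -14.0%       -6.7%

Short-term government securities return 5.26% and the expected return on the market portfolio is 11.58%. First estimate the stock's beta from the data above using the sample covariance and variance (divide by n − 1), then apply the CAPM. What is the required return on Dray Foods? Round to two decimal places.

Mean R_i = (-7.4 + 17.6 − 10.3 + 5.3 − 14.0) / 5 = -1.7600%
Mean R_m = (-5.0 + 8.5 − 7.0 + 3.9 − 6.7) / 5 = -1.2600%
Σ(R_i − R̄_i)(R_m − R̄_m) = 362.0820  ⇒  Cov = 362.0820 / 4 = 90.5205
Σ(R_m − R̄_m)² = 198.4120  ⇒  Var(R_m) = 198.4120 / 4 = 49.6030
β = Cov / Var(R_m) = 90.5205 / 49.6030 = 1.8249
MRP = 11.58% − 5.26% = 6.32%
E(R) = R_f + β × MRP = 5.26% + 1.8249 × 6.32% = 16.79%

16.79%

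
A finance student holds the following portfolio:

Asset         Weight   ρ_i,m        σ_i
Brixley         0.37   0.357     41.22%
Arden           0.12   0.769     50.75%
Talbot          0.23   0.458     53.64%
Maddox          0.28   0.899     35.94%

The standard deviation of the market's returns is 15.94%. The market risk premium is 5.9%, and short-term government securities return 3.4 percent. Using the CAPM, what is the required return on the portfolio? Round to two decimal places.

β_Brixley = 0.357 × 41.22% / 15.94% = 0.9232
β_Arden = 0.769 × 50.75% / 15.94% = 2.4484
β_Talbot = 0.458 × 53.64% / 15.94% = 1.5412
β_Maddox = 0.899 × 35.94% / 15.94% = 2.0270
β_P = Σ w_i β_i = 0.37×0.9232 + 0.12×2.4484 + 0.23×1.5412 + 0.28×2.0270 = 1.5574
E(R_P) = R_f + β_P × MRP = 3.4% + 1.5574 × 5.9% = 12.59%

12.59%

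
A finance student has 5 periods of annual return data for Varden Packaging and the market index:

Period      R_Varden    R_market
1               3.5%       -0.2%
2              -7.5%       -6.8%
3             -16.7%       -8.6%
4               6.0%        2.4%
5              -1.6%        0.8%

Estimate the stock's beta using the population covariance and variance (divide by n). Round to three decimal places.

1.738

Mean R_i = (3.5 − 7.5 − 16.7 + 6.0 − 1.6) / 5 = -3.2600%
Mean R_m = (-0.2 − 6.8 − 8.6 + 2.4 + 0.8) / 5 = -2.4800%
Σ(R_i − R̄_i)(R_m − R̄_m) = 166.6160  ⇒  Cov = 166.6160 / 5 = 33.3232
Σ(R_m − R̄_m)² = 95.8880  ⇒  Var(R_m) = 95.8880 / 5 = 19.1776
β = Cov / Var(R_m) = 33.3232 / 19.1776 = 1.7376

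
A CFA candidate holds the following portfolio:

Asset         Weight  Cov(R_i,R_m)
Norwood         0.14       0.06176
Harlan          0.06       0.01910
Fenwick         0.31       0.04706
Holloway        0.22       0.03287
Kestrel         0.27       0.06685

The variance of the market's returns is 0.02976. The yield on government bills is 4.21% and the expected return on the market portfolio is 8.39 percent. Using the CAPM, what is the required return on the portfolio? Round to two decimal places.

11.19%

β_Norwood = 0.06176 / 0.02976 = 2.0753
β_Harlan = 0.01910 / 0.02976 = 0.6418
β_Fenwick = 0.04706 / 0.02976 = 1.5813
β_Holloway = 0.03287 / 0.02976 = 1.1045
β_Kestrel = 0.06685 / 0.02976 = 2.2463
β_P = Σ w_i β_i = 0.14×2.0753 + 0.06×0.6418 + 0.31×1.5813 + 0.22×1.1045 + 0.27×2.2463 = 1.6687
MRP = 8.39% − 4.21% = 4.18%
E(R_P) = R_f + β_P × MRP = 4.21% + 1.6687 × 4.18% = 11.19%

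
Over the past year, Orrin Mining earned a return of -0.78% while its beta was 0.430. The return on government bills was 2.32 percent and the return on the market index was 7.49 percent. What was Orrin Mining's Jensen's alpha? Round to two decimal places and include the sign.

-5.32%

Market excess return = 7.49% − 2.32% = 5.17%
CAPM benchmark = R_f + β(R_m − R_f) = 2.32% + 0.430 × 5.17% = 4.54310%
α = actual − benchmark = -0.78% − 4.54310% = -5.32%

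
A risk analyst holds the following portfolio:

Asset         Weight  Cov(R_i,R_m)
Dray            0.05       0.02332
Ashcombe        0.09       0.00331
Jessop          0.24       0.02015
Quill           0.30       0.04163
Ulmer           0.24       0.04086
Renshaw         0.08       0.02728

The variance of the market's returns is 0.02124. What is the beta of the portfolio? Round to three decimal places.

β_Dray = 0.02332 / 0.02124 = 1.0979
β_Ashcombe = 0.00331 / 0.02124 = 0.1558
β_Jessop = 0.02015 / 0.02124 = 0.9487
β_Quill = 0.04163 / 0.02124 = 1.9600
β_Ulmer = 0.04086 / 0.02124 = 1.9237
β_Renshaw = 0.02728 / 0.02124 = 1.2844
β_P = Σ w_i β_i = 0.05×1.0979 + 0.09×0.1558 + 0.24×0.9487 + 0.30×1.9600 + 0.24×1.9237 + 0.08×1.2844 = 1.4490

1.449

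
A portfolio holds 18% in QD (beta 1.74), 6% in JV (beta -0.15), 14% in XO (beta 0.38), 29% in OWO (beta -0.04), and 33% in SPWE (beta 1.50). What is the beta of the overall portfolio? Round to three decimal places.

0.841

β_P = Σ w_i β_i = 0.18×1.74 + 0.06×-0.15 + 0.14×0.38 + 0.29×-0.04 + 0.33×1.50 = 0.8408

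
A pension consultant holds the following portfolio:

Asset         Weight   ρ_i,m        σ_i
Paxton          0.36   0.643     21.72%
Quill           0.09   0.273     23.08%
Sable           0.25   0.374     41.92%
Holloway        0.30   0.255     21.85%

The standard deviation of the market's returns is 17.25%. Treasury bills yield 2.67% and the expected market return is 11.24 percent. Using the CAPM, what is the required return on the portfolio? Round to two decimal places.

β_Paxton = 0.643 × 21.72% / 17.25% = 0.8096
β_Quill = 0.273 × 23.08% / 17.25% = 0.3653
β_Sable = 0.374 × 41.92% / 17.25% = 0.9089
β_Holloway = 0.255 × 21.85% / 17.25% = 0.3230
β_P = Σ w_i β_i = 0.36×0.8096 + 0.09×0.3653 + 0.25×0.9089 + 0.30×0.3230 = 0.6485
MRP = 11.24% − 2.67% = 8.57%
E(R_P) = R_f + β_P × MRP = 2.67% + 0.6485 × 8.57% = 8.23%

8.23%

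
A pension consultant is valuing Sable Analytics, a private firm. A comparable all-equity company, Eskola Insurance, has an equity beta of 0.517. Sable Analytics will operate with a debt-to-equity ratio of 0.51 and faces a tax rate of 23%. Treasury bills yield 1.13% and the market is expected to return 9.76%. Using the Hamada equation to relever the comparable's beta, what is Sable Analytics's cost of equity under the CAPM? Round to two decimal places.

β_L = β_U × [1 + (1 − t)(D/E)] = 0.517 × [1 + (1 − 0.23) × 0.51]
    = 0.517 × [1 + 0.77 × 0.51] = 0.517 × 1.3927 = 0.7200
MRP = 9.76% − 1.13% = 8.63%
E(R) = R_f + β_L × MRP = 1.13% + 0.7200 × 8.63% = 7.34%

7.34%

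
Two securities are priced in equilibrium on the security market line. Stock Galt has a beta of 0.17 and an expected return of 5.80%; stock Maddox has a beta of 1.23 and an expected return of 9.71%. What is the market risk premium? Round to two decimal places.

3.69%

Both satisfy E(R) = R_f + β·MRP, so the slope of the SML is
MRP = (9.71% − 5.80%) / (1.23 − 0.17) = 3.91% / 1.06 = 3.6887%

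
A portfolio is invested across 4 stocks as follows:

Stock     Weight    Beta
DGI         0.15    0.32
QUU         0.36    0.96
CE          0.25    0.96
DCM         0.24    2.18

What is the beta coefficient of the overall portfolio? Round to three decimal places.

β_P = Σ w_i β_i = 0.15×0.32 + 0.36×0.96 + 0.25×0.96 + 0.24×2.18 = 1.1568

1.157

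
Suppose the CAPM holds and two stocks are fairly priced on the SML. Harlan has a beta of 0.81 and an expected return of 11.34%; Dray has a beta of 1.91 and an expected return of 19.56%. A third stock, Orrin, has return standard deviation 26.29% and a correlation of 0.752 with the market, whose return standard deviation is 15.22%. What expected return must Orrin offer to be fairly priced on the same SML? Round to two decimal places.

MRP = (19.56% − 11.34%) / (1.91 − 0.81) = 7.4727%
R_f = 11.34% − 0.81 × 7.4727% = 5.2871%
β_Orrin = ρ·σ_i/σ_m = 0.752 × 26.29 / 15.22 = 1.2990
E(R_Orrin) = R_f + β × MRP = 5.2871% + 1.2990 × 7.4727% = 14.99%

14.99%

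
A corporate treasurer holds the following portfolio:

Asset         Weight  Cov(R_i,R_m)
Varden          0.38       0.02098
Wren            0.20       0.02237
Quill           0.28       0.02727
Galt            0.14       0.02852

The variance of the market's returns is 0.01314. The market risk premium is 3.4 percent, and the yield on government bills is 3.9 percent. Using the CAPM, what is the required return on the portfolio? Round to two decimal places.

10.13%

β_Varden = 0.02098 / 0.01314 = 1.5967
β_Wren = 0.02237 / 0.01314 = 1.7024
β_Quill = 0.02727 / 0.01314 = 2.0753
β_Galt = 0.02852 / 0.01314 = 2.1705
β_P = Σ w_i β_i = 0.38×1.5967 + 0.20×1.7024 + 0.28×2.0753 + 0.14×2.1705 = 1.8322
E(R_P) = R_f + β_P × MRP = 3.9% + 1.8322 × 3.4% = 10.13%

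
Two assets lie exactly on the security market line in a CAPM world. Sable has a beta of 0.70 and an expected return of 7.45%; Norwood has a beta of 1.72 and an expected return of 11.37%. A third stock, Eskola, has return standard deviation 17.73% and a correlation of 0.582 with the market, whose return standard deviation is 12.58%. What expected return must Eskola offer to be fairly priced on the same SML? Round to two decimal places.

MRP = (11.37% − 7.45%) / (1.72 − 0.70) = 3.8431%
R_f = 7.45% − 0.70 × 3.8431% = 4.7598%
β_Eskola = ρ·σ_i/σ_m = 0.582 × 17.73 / 12.58 = 0.8203
E(R_Eskola) = R_f + β × MRP = 4.7598% + 0.8203 × 3.8431% = 7.91%

7.91%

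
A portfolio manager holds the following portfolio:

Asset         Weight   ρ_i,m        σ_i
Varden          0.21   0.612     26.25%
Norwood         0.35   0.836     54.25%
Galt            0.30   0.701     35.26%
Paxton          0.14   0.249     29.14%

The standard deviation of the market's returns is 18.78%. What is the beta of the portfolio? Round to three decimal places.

β_Varden = 0.612 × 26.25% / 18.78% = 0.8554
β_Norwood = 0.836 × 54.25% / 18.78% = 2.4150
β_Galt = 0.701 × 35.26% / 18.78% = 1.3161
β_Paxton = 0.249 × 29.14% / 18.78% = 0.3864
β_P = Σ w_i β_i = 0.21×0.8554 + 0.35×2.4150 + 0.30×1.3161 + 0.14×0.3864 = 1.4738

1.474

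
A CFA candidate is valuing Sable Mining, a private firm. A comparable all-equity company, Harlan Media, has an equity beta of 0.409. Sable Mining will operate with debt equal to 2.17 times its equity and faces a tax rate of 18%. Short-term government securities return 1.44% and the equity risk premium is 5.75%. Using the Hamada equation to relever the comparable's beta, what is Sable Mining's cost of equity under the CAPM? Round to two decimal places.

β_L = β_U × [1 + (1 − t)(D/E)] = 0.409 × [1 + (1 − 0.18) × 2.17]
    = 0.409 × [1 + 0.82 × 2.17] = 0.409 × 2.7794 = 1.1368
E(R) = R_f + β_L × MRP = 1.44% + 1.1368 × 5.75% = 7.98%

7.98%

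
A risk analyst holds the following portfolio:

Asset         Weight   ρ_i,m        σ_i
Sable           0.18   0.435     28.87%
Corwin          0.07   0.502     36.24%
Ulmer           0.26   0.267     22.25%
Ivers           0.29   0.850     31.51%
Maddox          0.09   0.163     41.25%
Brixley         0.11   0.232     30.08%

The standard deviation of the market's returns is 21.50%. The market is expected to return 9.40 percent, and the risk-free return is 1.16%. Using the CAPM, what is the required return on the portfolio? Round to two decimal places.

β_Sable = 0.435 × 28.87% / 21.50% = 0.5841
β_Corwin = 0.502 × 36.24% / 21.50% = 0.8462
β_Ulmer = 0.267 × 22.25% / 21.50% = 0.2763
β_Ivers = 0.850 × 31.51% / 21.50% = 1.2457
β_Maddox = 0.163 × 41.25% / 21.50% = 0.3127
β_Brixley = 0.232 × 30.08% / 21.50% = 0.3246
β_P = Σ w_i β_i = 0.18×0.5841 + 0.07×0.8462 + 0.26×0.2763 + 0.29×1.2457 + 0.09×0.3127 + 0.11×0.3246 = 0.6613
MRP = 9.40% − 1.16% = 8.24%
E(R_P) = R_f + β_P × MRP = 1.16% + 0.6613 × 8.24% = 6.61%

6.61%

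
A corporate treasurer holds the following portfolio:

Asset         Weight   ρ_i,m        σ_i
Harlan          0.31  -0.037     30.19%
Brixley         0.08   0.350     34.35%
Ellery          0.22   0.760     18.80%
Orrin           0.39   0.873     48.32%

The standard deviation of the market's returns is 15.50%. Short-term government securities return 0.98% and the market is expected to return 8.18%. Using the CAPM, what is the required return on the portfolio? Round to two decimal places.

10.37%

β_Harlan = -0.037 × 30.19% / 15.50% = -0.0721
β_Brixley = 0.350 × 34.35% / 15.50% = 0.7756
β_Ellery = 0.760 × 18.80% / 15.50% = 0.9218
β_Orrin = 0.873 × 48.32% / 15.50% = 2.7215
β_P = Σ w_i β_i = 0.31×-0.0721 + 0.08×0.7756 + 0.22×0.9218 + 0.39×2.7215 = 1.3039
MRP = 8.18% − 0.98% = 7.20%
E(R_P) = R_f + β_P × MRP = 0.98% + 1.3039 × 7.20% = 10.37%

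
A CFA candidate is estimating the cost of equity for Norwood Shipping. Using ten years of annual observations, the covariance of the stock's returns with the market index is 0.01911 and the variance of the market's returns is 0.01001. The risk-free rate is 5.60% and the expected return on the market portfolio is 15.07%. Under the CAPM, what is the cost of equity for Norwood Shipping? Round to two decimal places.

23.68%

β = Cov(R_i, R_m) / Var(R_m) = 0.01911 / 0.01001 = 1.9091
MRP = 15.07% − 5.60% = 9.47%
E(R) = R_f + β × MRP = 5.60% + 1.9091 × 9.47% = 23.68%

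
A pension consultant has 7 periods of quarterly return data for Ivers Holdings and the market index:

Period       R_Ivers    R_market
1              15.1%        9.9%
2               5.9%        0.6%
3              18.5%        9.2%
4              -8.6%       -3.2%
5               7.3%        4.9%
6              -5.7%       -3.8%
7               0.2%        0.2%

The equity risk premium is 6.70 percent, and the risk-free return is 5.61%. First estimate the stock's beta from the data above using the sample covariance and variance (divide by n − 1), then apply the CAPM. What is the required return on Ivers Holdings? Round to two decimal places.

17.29%

Mean R_i = (15.1 + 5.9 + 18.5 − 8.6 + 7.3 − 5.7 + 0.2) / 7 = 4.6714%
Mean R_m = (9.9 + 0.6 + 9.2 − 3.2 + 4.9 − 3.8 + 0.2) / 7 = 2.5429%
Σ(R_i − R̄_i)(R_m − R̄_m) = 325.0686  ⇒  Cov = 325.0686 / 6 = 54.1781
Σ(R_m − R̄_m)² = 186.4771  ⇒  Var(R_m) = 186.4771 / 6 = 31.0795
β = Cov / Var(R_m) = 54.1781 / 31.0795 = 1.7432
E(R) = R_f + β × MRP = 5.61% + 1.7432 × 6.70% = 17.29%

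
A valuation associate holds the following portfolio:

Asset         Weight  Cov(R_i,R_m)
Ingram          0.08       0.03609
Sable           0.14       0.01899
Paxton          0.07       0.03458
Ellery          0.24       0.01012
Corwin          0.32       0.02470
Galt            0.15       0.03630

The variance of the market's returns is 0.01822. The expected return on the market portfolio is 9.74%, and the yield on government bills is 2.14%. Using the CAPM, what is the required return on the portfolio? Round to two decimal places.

12.04%

β_Ingram = 0.03609 / 0.01822 = 1.9808
β_Sable = 0.01899 / 0.01822 = 1.0423
β_Paxton = 0.03458 / 0.01822 = 1.8979
β_Ellery = 0.01012 / 0.01822 = 0.5554
β_Corwin = 0.02470 / 0.01822 = 1.3557
β_Galt = 0.03630 / 0.01822 = 1.9923
β_P = Σ w_i β_i = 0.08×1.9808 + 0.14×1.0423 + 0.07×1.8979 + 0.24×0.5554 + 0.32×1.3557 + 0.15×1.9923 = 1.3032
MRP = 9.74% − 2.14% = 7.60%
E(R_P) = R_f + β_P × MRP = 2.14% + 1.3032 × 7.60% = 12.04%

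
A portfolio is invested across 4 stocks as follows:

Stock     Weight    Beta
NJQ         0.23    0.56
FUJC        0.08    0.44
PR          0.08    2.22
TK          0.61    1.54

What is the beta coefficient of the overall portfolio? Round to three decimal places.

1.281

β_P = Σ w_i β_i = 0.23×0.56 + 0.08×0.44 + 0.08×2.22 + 0.61×1.54 = 1.2810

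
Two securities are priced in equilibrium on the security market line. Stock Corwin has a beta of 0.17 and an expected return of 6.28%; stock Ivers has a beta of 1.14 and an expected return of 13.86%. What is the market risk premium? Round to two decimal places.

7.81%

Both satisfy E(R) = R_f + β·MRP, so the slope of the SML is
MRP = (13.86% − 6.28%) / (1.14 − 0.17) = 7.58% / 0.97 = 7.8144%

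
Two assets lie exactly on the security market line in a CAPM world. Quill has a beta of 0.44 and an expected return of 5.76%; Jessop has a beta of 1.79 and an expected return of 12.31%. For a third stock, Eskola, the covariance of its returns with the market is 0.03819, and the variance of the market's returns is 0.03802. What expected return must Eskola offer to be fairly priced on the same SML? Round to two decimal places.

8.50%

MRP = (12.31% − 5.76%) / (1.79 − 0.44) = 4.8519%
R_f = 5.76% − 0.44 × 4.8519% = 3.6252%
β_Eskola = Cov / Var(R_m) = 0.03819 / 0.03802 = 1.0045
E(R_Eskola) = R_f + β × MRP = 3.6252% + 1.0045 × 4.8519% = 8.50%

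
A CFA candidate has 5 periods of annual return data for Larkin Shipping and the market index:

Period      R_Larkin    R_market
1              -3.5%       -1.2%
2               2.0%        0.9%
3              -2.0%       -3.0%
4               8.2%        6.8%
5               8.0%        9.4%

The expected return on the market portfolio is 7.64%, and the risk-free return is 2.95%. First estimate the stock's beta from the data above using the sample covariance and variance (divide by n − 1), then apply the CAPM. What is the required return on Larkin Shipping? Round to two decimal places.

Mean R_i = (-3.5 + 2.0 − 2.0 + 8.2 + 8.0) / 5 = 2.5400%
Mean R_m = (-1.2 + 0.9 − 3.0 + 6.8 + 9.4) / 5 = 2.5800%
Σ(R_i − R̄_i)(R_m − R̄_m) = 110.1940  ⇒  Cov = 110.1940 / 4 = 27.5485
Σ(R_m − R̄_m)² = 112.5680  ⇒  Var(R_m) = 112.5680 / 4 = 28.1420
β = Cov / Var(R_m) = 27.5485 / 28.1420 = 0.9789
MRP = 7.64% − 2.95% = 4.69%
E(R) = R_f + β × MRP = 2.95% + 0.9789 × 4.69% = 7.54%

7.54%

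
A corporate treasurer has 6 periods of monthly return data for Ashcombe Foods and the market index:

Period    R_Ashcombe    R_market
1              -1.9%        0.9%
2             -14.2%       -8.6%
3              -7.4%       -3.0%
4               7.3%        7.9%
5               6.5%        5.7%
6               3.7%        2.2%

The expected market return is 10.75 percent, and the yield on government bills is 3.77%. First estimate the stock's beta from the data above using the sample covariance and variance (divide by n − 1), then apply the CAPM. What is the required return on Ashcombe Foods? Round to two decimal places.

13.53%

Mean R_i = (-1.9 − 14.2 − 7.4 + 7.3 + 6.5 + 3.7) / 6 = -1.0000%
Mean R_m = (0.9 − 8.6 − 3.0 + 7.9 + 5.7 + 2.2) / 6 = 0.8500%
Σ(R_i − R̄_i)(R_m − R̄_m) = 250.5700  ⇒  Cov = 250.5700 / 5 = 50.1140
Σ(R_m − R̄_m)² = 179.1750  ⇒  Var(R_m) = 179.1750 / 5 = 35.8350
β = Cov / Var(R_m) = 50.1140 / 35.8350 = 1.3985
MRP = 10.75% − 3.77% = 6.98%
E(R) = R_f + β × MRP = 3.77% + 1.3985 × 6.98% = 13.53%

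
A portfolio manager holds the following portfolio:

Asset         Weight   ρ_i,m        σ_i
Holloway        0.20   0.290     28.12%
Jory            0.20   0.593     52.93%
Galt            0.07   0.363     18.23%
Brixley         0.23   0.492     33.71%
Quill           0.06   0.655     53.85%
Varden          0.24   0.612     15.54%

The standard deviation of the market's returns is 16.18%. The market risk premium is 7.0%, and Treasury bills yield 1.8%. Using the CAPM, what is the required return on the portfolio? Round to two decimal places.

8.98%

β_Holloway = 0.290 × 28.12% / 16.18% = 0.5040
β_Jory = 0.593 × 52.93% / 16.18% = 1.9399
β_Galt = 0.363 × 18.23% / 16.18% = 0.4090
β_Brixley = 0.492 × 33.71% / 16.18% = 1.0251
β_Quill = 0.655 × 53.85% / 16.18% = 2.1800
β_Varden = 0.612 × 15.54% / 16.18% = 0.5878
β_P = Σ w_i β_i = 0.20×0.5040 + 0.20×1.9399 + 0.07×0.4090 + 0.23×1.0251 + 0.06×2.1800 + 0.24×0.5878 = 1.0251
E(R_P) = R_f + β_P × MRP = 1.8% + 1.0251 × 7.0% = 8.98%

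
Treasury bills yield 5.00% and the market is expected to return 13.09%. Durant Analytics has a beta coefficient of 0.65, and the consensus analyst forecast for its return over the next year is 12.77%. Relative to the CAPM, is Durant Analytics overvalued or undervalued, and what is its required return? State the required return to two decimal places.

Undervalued; required return 10.26%

MRP = 13.09% − 5.00% = 8.09%
Required return = R_f + β·MRP = 5.00% + 0.65 × 8.09% = 10.26%
Forecast 12.77% > required 10.26% → the stock plots above the SML → undervalued.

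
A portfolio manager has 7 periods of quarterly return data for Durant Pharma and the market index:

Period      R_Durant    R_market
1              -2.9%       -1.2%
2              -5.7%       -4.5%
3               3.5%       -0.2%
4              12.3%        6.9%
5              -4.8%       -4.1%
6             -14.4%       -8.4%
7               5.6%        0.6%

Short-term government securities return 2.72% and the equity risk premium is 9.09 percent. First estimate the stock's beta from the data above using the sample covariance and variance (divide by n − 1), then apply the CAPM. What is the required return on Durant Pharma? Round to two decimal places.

Mean R_i = (-2.9 − 5.7 + 3.5 + 12.3 − 4.8 − 14.4 + 5.6) / 7 = -0.9143%
Mean R_m = (-1.2 − 4.5 − 0.2 + 6.9 − 4.1 − 8.4 + 0.6) / 7 = -1.5571%
Σ(R_i − R̄_i)(R_m − R̄_m) = 247.3343  ⇒  Cov = 247.3343 / 6 = 41.2224
Σ(R_m − R̄_m)² = 140.0971  ⇒  Var(R_m) = 140.0971 / 6 = 23.3495
β = Cov / Var(R_m) = 41.2224 / 23.3495 = 1.7655
E(R) = R_f + β × MRP = 2.72% + 1.7655 × 9.09% = 18.77%

18.77%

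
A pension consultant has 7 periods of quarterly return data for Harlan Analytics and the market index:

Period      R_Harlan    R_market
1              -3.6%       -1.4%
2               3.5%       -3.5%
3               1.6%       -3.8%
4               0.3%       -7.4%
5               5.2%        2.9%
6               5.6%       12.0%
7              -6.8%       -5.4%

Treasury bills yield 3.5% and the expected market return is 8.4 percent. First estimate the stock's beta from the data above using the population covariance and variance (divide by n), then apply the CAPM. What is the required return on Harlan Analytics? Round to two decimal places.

Mean R_i = (-3.6 + 3.5 + 1.6 + 0.3 + 5.2 + 5.6 − 6.8) / 7 = 0.8286%
Mean R_m = (-1.4 − 3.5 − 3.8 − 7.4 + 2.9 + 12.0 − 5.4) / 7 = -0.9429%
Σ(R_i − R̄_i)(R_m − R̄_m) = 108.9586  ⇒  Cov = 108.9586 / 7 = 15.5655
Σ(R_m − R̄_m)² = 258.7571  ⇒  Var(R_m) = 258.7571 / 7 = 36.9653
β = Cov / Var(R_m) = 15.5655 / 36.9653 = 0.4211
MRP = 8.4% − 3.5% = 4.90%
E(R) = R_f + β × MRP = 3.5% + 0.4211 × 4.9% = 5.56%

5.56%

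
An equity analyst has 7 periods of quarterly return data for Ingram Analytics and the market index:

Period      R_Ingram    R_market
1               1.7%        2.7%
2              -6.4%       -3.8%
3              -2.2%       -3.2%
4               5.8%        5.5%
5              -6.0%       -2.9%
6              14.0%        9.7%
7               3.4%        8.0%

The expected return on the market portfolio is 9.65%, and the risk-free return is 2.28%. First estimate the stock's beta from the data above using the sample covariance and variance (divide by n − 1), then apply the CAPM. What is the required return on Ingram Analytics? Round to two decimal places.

Mean R_i = (1.7 − 6.4 − 2.2 + 5.8 − 6.0 + 14.0 + 3.4) / 7 = 1.4714%
Mean R_m = (2.7 − 3.8 − 3.2 + 5.5 − 2.9 + 9.7 + 8.0) / 7 = 2.2857%
Σ(R_i − R̄_i)(R_m − R̄_m) = 224.7071  ⇒  Cov = 224.7071 / 6 = 37.4512
Σ(R_m − R̄_m)² = 192.1486  ⇒  Var(R_m) = 192.1486 / 6 = 32.0248
β = Cov / Var(R_m) = 37.4512 / 32.0248 = 1.1694
MRP = 9.65% − 2.28% = 7.37%
E(R) = R_f + β × MRP = 2.28% + 1.1694 × 7.37% = 10.90%

10.90%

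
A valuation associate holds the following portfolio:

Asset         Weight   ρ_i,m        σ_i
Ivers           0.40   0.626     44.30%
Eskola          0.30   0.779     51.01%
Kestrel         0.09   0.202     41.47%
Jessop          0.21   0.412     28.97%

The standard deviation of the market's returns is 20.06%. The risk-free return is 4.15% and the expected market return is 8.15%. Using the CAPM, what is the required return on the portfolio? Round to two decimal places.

β_Ivers = 0.626 × 44.30% / 20.06% = 1.3824
β_Eskola = 0.779 × 51.01% / 20.06% = 1.9809
β_Kestrel = 0.202 × 41.47% / 20.06% = 0.4176
β_Jessop = 0.412 × 28.97% / 20.06% = 0.5950
β_P = Σ w_i β_i = 0.40×1.3824 + 0.30×1.9809 + 0.09×0.4176 + 0.21×0.5950 = 1.3098
MRP = 8.15% − 4.15% = 4.00%
E(R_P) = R_f + β_P × MRP = 4.15% + 1.3098 × 4.00% = 9.39%

9.39%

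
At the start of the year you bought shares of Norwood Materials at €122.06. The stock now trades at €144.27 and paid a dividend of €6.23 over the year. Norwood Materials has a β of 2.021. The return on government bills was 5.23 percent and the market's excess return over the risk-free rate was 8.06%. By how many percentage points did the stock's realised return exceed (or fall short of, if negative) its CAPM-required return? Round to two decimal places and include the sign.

+1.78%

Realised HPR = (P1 + D1 − P0) / P0 = (144.27 + 6.23 − 122.06) / 122.06 = 28.44 / 122.06 = 23.3000%
CAPM required = R_f + β·MRP = 5.23% + 2.021 × 8.06% = 21.51926%
α = realised − required = 23.3000% − 21.51926% = +1.78%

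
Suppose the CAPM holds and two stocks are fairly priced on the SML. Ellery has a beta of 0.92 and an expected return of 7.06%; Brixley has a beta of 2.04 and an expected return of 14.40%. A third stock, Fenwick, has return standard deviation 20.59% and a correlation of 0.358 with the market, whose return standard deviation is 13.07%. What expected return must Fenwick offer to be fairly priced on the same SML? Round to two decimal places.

4.73%

MRP = (14.40% − 7.06%) / (2.04 − 0.92) = 6.5536%
R_f = 7.06% − 0.92 × 6.5536% = 1.0307%
β_Fenwick = ρ·σ_i/σ_m = 0.358 × 20.59 / 13.07 = 0.5640
E(R_Fenwick) = R_f + β × MRP = 1.0307% + 0.5640 × 6.5536% = 4.73%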